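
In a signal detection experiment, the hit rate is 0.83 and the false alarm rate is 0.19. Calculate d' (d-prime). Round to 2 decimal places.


d' = z(HR) - z(FAR)
z(0.83) = 0.9542
z(0.19) = -0.8779
d' = 0.9542 - -0.8779
= 1.83


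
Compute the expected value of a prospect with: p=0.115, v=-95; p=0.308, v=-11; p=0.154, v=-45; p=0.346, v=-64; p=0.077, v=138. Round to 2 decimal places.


EU = sum(p_i * v_i)
0.115 * -95 = -10.925
0.308 * -11 = -3.388
0.154 * -45 = -6.93
0.346 * -64 = -22.144
0.077 * 138 = 10.626
EU = -10.925 + -3.388 + -6.93 + -22.144 + 10.626
= -32.76


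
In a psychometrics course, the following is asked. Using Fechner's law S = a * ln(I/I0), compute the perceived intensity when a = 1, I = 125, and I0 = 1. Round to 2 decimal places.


S = 1 * ln(125/1)
I/I0 = 125.0
ln(125.0) = 4.8283
S = 1 * 4.8283
= 4.83


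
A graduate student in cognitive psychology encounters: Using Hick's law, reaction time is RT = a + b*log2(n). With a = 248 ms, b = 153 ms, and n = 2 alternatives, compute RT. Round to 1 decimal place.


RT = 248 + 153 * log2(2)
log2(2) = 1.0
RT = 248 + 153 * 1.0
= 248 + 153.0
= 401.0 ms


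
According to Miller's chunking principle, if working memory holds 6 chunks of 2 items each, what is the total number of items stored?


Total items = chunks * items_per_chunk
= 6 * 2
= 12


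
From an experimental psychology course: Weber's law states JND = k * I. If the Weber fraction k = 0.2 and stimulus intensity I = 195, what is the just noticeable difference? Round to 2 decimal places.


JND = k * I
JND = 0.2 * 195
= 39.00


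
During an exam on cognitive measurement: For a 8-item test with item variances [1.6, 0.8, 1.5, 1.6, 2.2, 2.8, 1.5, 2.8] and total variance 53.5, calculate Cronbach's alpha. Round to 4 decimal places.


alpha = (k/(k-1)) * (1 - sum(s_i^2)/s_total^2)
sum(item variances) = 14.8
k/(k-1) = 8/7 = 1.142857
1 - 14.8/53.5 = 1 - 0.276636 = 0.723364
alpha = 1.142857 * 0.723364
= 0.8267


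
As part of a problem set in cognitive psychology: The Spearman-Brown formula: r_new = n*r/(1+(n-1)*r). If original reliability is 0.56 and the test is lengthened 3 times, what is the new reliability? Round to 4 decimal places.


r_new = n*r / (1 + (n-1)*r)
Numerator = 3 * 0.56 = 1.68
Denominator = 1 + 2 * 0.56 = 2.12
r_new = 1.68 / 2.12
= 0.7925


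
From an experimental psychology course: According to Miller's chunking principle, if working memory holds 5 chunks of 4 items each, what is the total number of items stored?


Total items = chunks * items_per_chunk
= 5 * 4
= 20


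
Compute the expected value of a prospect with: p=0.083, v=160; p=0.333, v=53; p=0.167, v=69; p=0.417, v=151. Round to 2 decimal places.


EU = sum(p_i * v_i)
0.083 * 160 = 13.28
0.333 * 53 = 17.649
0.167 * 69 = 11.523
0.417 * 151 = 62.967
EU = 13.28 + 17.649 + 11.523 + 62.967
= 105.42


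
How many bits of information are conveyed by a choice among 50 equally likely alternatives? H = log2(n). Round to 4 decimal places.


H = log2(n)
H = log2(50)
= 5.6439


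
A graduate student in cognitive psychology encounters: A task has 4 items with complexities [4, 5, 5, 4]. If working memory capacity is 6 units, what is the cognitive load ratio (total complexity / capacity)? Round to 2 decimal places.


Total complexity = 4 + 5 + 5 + 4 = 18
Load = total / capacity = 18 / 6
= 3.00


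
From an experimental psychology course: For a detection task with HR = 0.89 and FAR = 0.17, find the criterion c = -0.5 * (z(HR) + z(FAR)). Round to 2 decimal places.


c = -0.5 * (z(HR) + z(FAR))
z(0.89) = 1.2265
z(0.17) = -0.9542
c = -0.5 * (1.2265 + -0.9542)
= -0.5 * 0.2723
= -0.14


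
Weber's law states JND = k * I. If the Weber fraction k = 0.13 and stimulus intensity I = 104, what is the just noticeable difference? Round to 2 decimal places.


JND = k * I
JND = 0.13 * 104
= 13.52


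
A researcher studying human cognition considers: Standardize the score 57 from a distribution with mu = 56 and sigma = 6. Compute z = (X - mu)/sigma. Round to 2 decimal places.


z = (X - mu) / sigma
= (57 - 56) / 6
= 1 / 6
= 0.17


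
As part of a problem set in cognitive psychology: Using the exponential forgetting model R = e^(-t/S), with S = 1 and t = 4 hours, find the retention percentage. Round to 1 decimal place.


R = e^(-t/S)
-t/S = -4/1 = -4.0
R = e^(-4.0) = 0.018316
Percentage = 0.018316 * 100
= 1.8


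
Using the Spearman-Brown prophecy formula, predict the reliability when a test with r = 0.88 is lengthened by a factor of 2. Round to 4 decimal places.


r_new = n*r / (1 + (n-1)*r)
Numerator = 2 * 0.88 = 1.76
Denominator = 1 + 1 * 0.88 = 1.88
r_new = 1.76 / 1.88
= 0.9362


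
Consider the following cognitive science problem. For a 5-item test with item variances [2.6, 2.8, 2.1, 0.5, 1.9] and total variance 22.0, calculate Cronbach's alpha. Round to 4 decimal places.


alpha = (k/(k-1)) * (1 - sum(s_i^2)/s_total^2)
sum(item variances) = 9.9
k/(k-1) = 5/4 = 1.25
1 - 9.9/22.0 = 1 - 0.45 = 0.55
alpha = 1.25 * 0.55
= 0.6875


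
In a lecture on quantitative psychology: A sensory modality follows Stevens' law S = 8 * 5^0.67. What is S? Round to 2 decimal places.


S = 8 * 5^0.67
5^0.67 = 2.9397
S = 8 * 2.9397
= 23.52


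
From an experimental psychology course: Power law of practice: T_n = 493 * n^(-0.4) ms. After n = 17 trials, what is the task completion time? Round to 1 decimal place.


T_n = 493 * 17^(-0.4)
17^(-0.4) = 0.321974
T_n = 493 * 0.321974
= 158.7 ms


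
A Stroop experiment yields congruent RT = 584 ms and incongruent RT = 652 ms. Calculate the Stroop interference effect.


Stroop effect = RT(incongruent) - RT(congruent)
= 652 - 584
= 68 ms


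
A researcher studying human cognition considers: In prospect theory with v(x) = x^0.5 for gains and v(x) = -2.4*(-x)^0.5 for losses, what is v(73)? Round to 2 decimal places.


Since x = 73 >= 0, use v(x) = x^0.5
73^0.5 = 8.544
v(73) = 8.54


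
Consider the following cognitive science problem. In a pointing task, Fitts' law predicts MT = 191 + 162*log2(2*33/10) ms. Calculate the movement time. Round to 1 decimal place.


MT = 191 + 162 * log2(2*33/10)
2D/W = 6.6
log2(6.6) = 2.7225
MT = 191 + 162 * 2.7225
= 632.0 ms


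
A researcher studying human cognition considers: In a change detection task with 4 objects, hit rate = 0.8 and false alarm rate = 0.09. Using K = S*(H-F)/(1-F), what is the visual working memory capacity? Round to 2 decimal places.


K = S * (H - F) / (1 - F)
H - F = 0.71
1 - F = 0.91
K = 4 * 0.71 / 0.91
= 3.12


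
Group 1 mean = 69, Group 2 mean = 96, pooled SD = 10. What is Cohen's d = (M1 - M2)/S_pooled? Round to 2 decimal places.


Cohen's d = (M1 - M2) / S_pooled
= (69 - 96) / 10
= -27 / 10
= -2.70


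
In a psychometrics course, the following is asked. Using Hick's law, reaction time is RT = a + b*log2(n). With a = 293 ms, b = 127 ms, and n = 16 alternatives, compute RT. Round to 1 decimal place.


RT = 293 + 127 * log2(16)
log2(16) = 4.0
RT = 293 + 127 * 4.0
= 293 + 508.0
= 801.0 ms


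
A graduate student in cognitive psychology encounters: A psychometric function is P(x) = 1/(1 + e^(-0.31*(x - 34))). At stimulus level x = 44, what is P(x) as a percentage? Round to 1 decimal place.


P(x) = 1/(1 + e^(-0.31*(44 - 34)))
Exponent = -0.31 * 10 = -3.1
e^(-3.1) = 0.045049
P = 1/(1 + 0.045049) = 0.956893
Percentage = 95.7


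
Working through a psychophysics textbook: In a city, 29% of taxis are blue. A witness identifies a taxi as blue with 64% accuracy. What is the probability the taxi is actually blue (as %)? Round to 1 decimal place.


P(blue | says blue) = P(says blue | blue)*P(blue) / [P(says blue | blue)*P(blue) + P(says blue | not blue)*P(not blue)]
Numerator = 0.64 * 0.29 = 0.1856
False identification = 0.36 * 0.71 = 0.2556
P = 0.1856 / (0.1856 + 0.2556)
= 0.1856 / 0.4412
As percentage = 42.1


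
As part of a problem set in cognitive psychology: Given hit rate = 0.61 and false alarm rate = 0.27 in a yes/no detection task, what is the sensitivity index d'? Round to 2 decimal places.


d' = z(HR) - z(FAR)
z(0.61) = 0.2793
z(0.27) = -0.6128
d' = 0.2793 - -0.6128
= 0.89


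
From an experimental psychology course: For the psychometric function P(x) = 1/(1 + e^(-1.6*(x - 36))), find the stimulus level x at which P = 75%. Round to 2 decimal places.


At P = 0.75: 0.75 = 1/(1 + e^(-k*(x-x0)))
Solving: e^(-k*(x-x0)) = 1/3
x = x0 + ln(3)/k
ln(3) = 1.0986
x = 36 + 1.0986/1.6
= 36 + 0.6866
= 36.69


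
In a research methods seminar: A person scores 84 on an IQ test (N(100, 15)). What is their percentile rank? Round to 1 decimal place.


z = (IQ - mean) / SD
z = (84 - 100) / 15 = -1.0667
Percentile = Phi(-1.0667) * 100
Phi(-1.0667) = 0.143054
= 14.3


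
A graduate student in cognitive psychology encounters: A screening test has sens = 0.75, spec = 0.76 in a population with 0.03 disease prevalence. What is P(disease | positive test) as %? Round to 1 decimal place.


PPV = (sens * prev) / (sens * prev + (1-spec) * (1-prev))
Numerator = 0.75 * 0.03 = 0.0225
P(positive and no disease) = (1 - spec) * (1 - prev) = (1 - 0.76) * (1 - 0.03) = 0.2328
Denominator = 0.0225 + 0.2328 = 0.2553
PPV = 0.0225 / 0.2553 = 0.088132
As percentage = 8.8


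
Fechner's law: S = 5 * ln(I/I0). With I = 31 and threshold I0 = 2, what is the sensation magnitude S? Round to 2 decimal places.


S = 5 * ln(31/2)
I/I0 = 15.5
ln(15.5) = 2.7408
S = 5 * 2.7408
= 13.70


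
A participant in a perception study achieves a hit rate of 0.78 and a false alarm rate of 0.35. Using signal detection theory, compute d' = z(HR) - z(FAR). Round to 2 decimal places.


d' = z(HR) - z(FAR)
z(0.78) = 0.7722
z(0.35) = -0.3853
d' = 0.7722 - -0.3853
= 1.16


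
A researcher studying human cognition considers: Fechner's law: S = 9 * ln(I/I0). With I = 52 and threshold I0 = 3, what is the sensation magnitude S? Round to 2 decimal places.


S = 9 * ln(52/3)
I/I0 = 17.333333
ln(17.333333) = 2.8526
S = 9 * 2.8526
= 25.67


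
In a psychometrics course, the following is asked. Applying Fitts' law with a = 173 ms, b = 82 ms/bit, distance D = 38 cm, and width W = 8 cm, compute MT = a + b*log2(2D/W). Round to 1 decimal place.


MT = 173 + 82 * log2(2*38/8)
2D/W = 9.5
log2(9.5) = 3.2479
MT = 173 + 82 * 3.2479
= 439.3 ms


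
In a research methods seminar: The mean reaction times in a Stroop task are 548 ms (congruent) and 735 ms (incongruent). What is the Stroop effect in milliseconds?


Stroop effect = RT(incongruent) - RT(congruent)
= 735 - 548
= 187 ms


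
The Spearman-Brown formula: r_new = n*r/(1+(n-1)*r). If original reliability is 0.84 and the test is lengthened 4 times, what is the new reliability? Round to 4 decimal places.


r_new = n*r / (1 + (n-1)*r)
Numerator = 4 * 0.84 = 3.36
Denominator = 1 + 3 * 0.84 = 3.52
r_new = 3.36 / 3.52
= 0.9545


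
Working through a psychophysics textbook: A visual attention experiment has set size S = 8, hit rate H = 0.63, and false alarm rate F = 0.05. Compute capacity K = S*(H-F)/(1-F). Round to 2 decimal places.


K = S * (H - F) / (1 - F)
H - F = 0.58
1 - F = 0.95
K = 8 * 0.58 / 0.95
= 4.88


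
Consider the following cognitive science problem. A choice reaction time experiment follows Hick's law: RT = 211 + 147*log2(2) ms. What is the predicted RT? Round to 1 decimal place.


RT = 211 + 147 * log2(2)
log2(2) = 1.0
RT = 211 + 147 * 1.0
= 211 + 147.0
= 358.0 ms


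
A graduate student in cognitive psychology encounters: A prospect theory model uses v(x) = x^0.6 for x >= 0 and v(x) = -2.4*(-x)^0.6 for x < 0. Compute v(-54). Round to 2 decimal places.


Since x = -54 < 0, use v(x) = -lambda*(-x)^alpha
(-x) = 54
54^0.6 = 10.9506
v(-54) = -2.4 * 10.9506
= -26.28


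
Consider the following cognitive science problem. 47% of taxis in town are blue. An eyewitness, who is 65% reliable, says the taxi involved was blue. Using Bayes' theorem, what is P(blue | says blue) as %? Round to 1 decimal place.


P(blue | says blue) = P(says blue | blue)*P(blue) / [P(says blue | blue)*P(blue) + P(says blue | not blue)*P(not blue)]
Numerator = 0.65 * 0.47 = 0.3055
False identification = 0.35 * 0.53 = 0.1855
P = 0.3055 / (0.3055 + 0.1855)
= 0.3055 / 0.491
As percentage = 62.2


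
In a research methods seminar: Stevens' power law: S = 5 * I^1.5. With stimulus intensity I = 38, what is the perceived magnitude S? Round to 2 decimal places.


S = 5 * 38^1.5
38^1.5 = 234.2477
S = 5 * 234.2477
= 1171.24


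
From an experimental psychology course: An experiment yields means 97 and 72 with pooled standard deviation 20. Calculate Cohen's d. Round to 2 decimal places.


Cohen's d = (M1 - M2) / S_pooled
= (97 - 72) / 20
= 25 / 20
= 1.25


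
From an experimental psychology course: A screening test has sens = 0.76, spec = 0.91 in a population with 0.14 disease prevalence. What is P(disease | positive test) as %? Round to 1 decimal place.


PPV = (sens * prev) / (sens * prev + (1-spec) * (1-prev))
Numerator = 0.76 * 0.14 = 0.1064
P(positive and no disease) = (1 - spec) * (1 - prev) = (1 - 0.91) * (1 - 0.14) = 0.0774
Denominator = 0.1064 + 0.0774 = 0.1838
PPV = 0.1064 / 0.1838 = 0.57889
As percentage = 57.9


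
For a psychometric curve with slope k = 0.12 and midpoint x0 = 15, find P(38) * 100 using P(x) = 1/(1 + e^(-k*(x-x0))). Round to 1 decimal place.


P(x) = 1/(1 + e^(-0.12*(38 - 15)))
Exponent = -0.12 * 23 = -2.76
e^(-2.76) = 0.063292
P = 1/(1 + 0.063292) = 0.940475
Percentage = 94.0


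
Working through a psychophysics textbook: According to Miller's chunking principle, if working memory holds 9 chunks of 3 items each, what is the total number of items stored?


Total items = chunks * items_per_chunk
= 9 * 3
= 27


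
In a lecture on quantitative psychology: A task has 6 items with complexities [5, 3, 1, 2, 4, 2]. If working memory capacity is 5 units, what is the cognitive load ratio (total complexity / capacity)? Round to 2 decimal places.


Total complexity = 5 + 3 + 1 + 2 + 4 + 2 = 17
Load = total / capacity = 17 / 5
= 3.40


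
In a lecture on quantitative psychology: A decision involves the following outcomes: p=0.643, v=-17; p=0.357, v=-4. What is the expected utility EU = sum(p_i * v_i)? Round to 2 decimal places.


EU = sum(p_i * v_i)
0.643 * -17 = -10.931
0.357 * -4 = -1.428
EU = -10.931 + -1.428
= -12.36


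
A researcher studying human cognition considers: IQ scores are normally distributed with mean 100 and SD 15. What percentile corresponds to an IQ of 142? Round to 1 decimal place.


z = (IQ - mean) / SD
z = (142 - 100) / 15 = 2.8
Percentile = Phi(2.8) * 100
Phi(2.8) = 0.997445
= 99.7


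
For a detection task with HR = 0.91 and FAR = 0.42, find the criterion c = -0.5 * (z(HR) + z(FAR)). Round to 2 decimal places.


c = -0.5 * (z(HR) + z(FAR))
z(0.91) = 1.3408
z(0.42) = -0.2019
c = -0.5 * (1.3408 + -0.2019)
= -0.5 * 1.1389
= -0.57


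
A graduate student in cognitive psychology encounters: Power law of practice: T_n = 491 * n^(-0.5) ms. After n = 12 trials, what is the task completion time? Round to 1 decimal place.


T_n = 491 * 12^(-0.5)
12^(-0.5) = 0.288675
T_n = 491 * 0.288675
= 141.7 ms


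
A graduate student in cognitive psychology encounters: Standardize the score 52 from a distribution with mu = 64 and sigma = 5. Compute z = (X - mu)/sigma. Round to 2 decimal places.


z = (X - mu) / sigma
= (52 - 64) / 5
= -12 / 5
= -2.40


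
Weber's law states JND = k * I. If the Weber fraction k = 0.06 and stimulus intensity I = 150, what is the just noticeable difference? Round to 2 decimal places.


JND = k * I
JND = 0.06 * 150
= 9.00


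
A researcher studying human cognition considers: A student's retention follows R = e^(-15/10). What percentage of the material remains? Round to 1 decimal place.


R = e^(-t/S)
-t/S = -15/10 = -1.5
R = e^(-1.5) = 0.22313
Percentage = 0.22313 * 100
= 22.3


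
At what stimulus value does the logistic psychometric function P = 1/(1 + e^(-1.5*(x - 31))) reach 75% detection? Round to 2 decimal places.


At P = 0.75: 0.75 = 1/(1 + e^(-k*(x-x0)))
Solving: e^(-k*(x-x0)) = 1/3
x = x0 + ln(3)/k
ln(3) = 1.0986
x = 31 + 1.0986/1.5
= 31 + 0.7324
= 31.73


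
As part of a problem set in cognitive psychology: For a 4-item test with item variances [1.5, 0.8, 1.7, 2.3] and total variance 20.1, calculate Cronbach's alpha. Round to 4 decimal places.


alpha = (k/(k-1)) * (1 - sum(s_i^2)/s_total^2)
sum(item variances) = 6.3
k/(k-1) = 4/3 = 1.333333
1 - 6.3/20.1 = 1 - 0.313433 = 0.686567
alpha = 1.333333 * 0.686567
= 0.9154


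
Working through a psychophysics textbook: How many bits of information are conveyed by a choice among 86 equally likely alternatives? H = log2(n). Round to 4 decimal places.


H = log2(n)
H = log2(86)
= 6.4263


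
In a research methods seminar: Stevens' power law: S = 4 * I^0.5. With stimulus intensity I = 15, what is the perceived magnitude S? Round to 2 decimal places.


S = 4 * 15^0.5
15^0.5 = 3.873
S = 4 * 3.873
= 15.49


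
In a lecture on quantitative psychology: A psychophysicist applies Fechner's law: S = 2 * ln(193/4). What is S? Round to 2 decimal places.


S = 2 * ln(193/4)
I/I0 = 48.25
ln(48.25) = 3.8764
S = 2 * 3.8764
= 7.75


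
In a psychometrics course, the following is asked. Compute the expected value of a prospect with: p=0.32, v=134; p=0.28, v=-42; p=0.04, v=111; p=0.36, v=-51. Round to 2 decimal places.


EU = sum(p_i * v_i)
0.32 * 134 = 42.88
0.28 * -42 = -11.76
0.04 * 111 = 4.44
0.36 * -51 = -18.36
EU = 42.88 + -11.76 + 4.44 + -18.36
= 17.20


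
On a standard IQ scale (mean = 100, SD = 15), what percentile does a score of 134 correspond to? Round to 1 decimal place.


z = (IQ - mean) / SD
z = (134 - 100) / 15 = 2.2667
Percentile = Phi(2.2667) * 100
Phi(2.2667) = 0.988296
= 98.8


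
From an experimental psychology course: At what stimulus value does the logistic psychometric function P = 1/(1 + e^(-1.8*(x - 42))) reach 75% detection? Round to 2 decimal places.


At P = 0.75: 0.75 = 1/(1 + e^(-k*(x-x0)))
Solving: e^(-k*(x-x0)) = 1/3
x = x0 + ln(3)/k
ln(3) = 1.0986
x = 42 + 1.0986/1.8
= 42 + 0.6103
= 42.61


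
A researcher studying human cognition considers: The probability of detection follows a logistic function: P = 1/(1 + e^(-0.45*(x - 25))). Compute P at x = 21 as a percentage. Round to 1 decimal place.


P(x) = 1/(1 + e^(-0.45*(21 - 25)))
Exponent = -0.45 * -4 = 1.8
e^(1.8) = 6.049647
P = 1/(1 + 6.049647) = 0.141851
Percentage = 14.2


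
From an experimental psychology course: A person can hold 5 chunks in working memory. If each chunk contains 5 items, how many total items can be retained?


Total items = chunks * items_per_chunk
= 5 * 5
= 25


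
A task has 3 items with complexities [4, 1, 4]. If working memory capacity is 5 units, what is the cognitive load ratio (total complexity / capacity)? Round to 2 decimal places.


Total complexity = 4 + 1 + 4 = 9
Load = total / capacity = 9 / 5
= 1.80


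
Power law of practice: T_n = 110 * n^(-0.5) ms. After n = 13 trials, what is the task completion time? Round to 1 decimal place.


T_n = 110 * 13^(-0.5)
13^(-0.5) = 0.27735
T_n = 110 * 0.27735
= 30.5 ms


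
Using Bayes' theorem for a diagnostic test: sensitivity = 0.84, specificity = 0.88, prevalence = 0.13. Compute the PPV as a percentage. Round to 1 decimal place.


PPV = (sens * prev) / (sens * prev + (1-spec) * (1-prev))
Numerator = 0.84 * 0.13 = 0.1092
P(positive and no disease) = (1 - spec) * (1 - prev) = (1 - 0.88) * (1 - 0.13) = 0.1044
Denominator = 0.1092 + 0.1044 = 0.2136
PPV = 0.1092 / 0.2136 = 0.511236
As percentage = 51.1


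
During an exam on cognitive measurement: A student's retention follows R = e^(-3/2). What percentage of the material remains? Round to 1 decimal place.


R = e^(-t/S)
-t/S = -3/2 = -1.5
R = e^(-1.5) = 0.22313
Percentage = 0.22313 * 100
= 22.3


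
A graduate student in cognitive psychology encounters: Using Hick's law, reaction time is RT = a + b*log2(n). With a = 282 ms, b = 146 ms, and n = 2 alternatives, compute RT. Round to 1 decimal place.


RT = 282 + 146 * log2(2)
log2(2) = 1.0
RT = 282 + 146 * 1.0
= 282 + 146.0
= 428.0 ms


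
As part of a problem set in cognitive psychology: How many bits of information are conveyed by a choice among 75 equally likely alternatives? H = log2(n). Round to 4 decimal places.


H = log2(n)
H = log2(75)
= 6.2288


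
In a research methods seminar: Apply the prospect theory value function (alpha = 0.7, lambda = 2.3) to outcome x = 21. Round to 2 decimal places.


Since x = 21 >= 0, use v(x) = x^0.7
21^0.7 = 8.4247
v(21) = 8.42


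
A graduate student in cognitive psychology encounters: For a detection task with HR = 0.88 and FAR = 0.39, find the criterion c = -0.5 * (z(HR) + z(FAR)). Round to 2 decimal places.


c = -0.5 * (z(HR) + z(FAR))
z(0.88) = 1.175
z(0.39) = -0.2793
c = -0.5 * (1.175 + -0.2793)
= -0.5 * 0.8957
= -0.45


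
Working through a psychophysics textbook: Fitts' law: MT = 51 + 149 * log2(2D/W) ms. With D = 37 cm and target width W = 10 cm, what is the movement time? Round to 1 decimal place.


MT = 51 + 149 * log2(2*37/10)
2D/W = 7.4
log2(7.4) = 2.8875
MT = 51 + 149 * 2.8875
= 481.2 ms


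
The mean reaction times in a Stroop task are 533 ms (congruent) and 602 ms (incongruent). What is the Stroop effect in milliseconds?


Stroop effect = RT(incongruent) - RT(congruent)
= 602 - 533
= 69 ms


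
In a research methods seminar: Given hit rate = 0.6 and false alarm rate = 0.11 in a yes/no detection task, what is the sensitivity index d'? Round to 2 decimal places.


d' = z(HR) - z(FAR)
z(0.6) = 0.2533
z(0.11) = -1.2265
d' = 0.2533 - -1.2265
= 1.48


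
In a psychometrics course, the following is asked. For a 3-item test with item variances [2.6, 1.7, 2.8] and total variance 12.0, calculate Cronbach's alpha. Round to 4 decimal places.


alpha = (k/(k-1)) * (1 - sum(s_i^2)/s_total^2)
sum(item variances) = 7.1
k/(k-1) = 3/2 = 1.5
1 - 7.1/12.0 = 1 - 0.591667 = 0.408333
alpha = 1.5 * 0.408333
= 0.6125


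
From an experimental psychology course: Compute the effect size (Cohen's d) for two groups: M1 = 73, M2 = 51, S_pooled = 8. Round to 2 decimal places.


Cohen's d = (M1 - M2) / S_pooled
= (73 - 51) / 8
= 22 / 8
= 2.75


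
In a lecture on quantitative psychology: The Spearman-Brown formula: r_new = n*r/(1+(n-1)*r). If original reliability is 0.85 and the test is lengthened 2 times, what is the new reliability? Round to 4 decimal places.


r_new = n*r / (1 + (n-1)*r)
Numerator = 2 * 0.85 = 1.7
Denominator = 1 + 1 * 0.85 = 1.85
r_new = 1.7 / 1.85
= 0.9189


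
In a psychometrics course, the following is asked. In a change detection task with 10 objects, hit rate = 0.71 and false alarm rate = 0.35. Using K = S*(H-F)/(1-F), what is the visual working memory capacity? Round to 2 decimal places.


K = S * (H - F) / (1 - F)
H - F = 0.36
1 - F = 0.65
K = 10 * 0.36 / 0.65
= 5.54


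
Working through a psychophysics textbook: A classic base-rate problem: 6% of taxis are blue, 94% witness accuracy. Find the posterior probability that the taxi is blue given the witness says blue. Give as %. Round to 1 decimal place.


P(blue | says blue) = P(says blue | blue)*P(blue) / [P(says blue | blue)*P(blue) + P(says blue | not blue)*P(not blue)]
Numerator = 0.94 * 0.06 = 0.0564
False identification = 0.06 * 0.94 = 0.0564
P = 0.0564 / (0.0564 + 0.0564)
= 0.0564 / 0.1128
As percentage = 50.0


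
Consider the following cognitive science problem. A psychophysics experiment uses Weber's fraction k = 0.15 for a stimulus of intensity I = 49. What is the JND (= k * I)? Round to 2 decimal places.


JND = k * I
JND = 0.15 * 49
= 7.35


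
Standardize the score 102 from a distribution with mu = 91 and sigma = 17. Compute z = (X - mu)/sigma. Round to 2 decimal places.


z = (X - mu) / sigma
= (102 - 91) / 17
= 11 / 17
= 0.65


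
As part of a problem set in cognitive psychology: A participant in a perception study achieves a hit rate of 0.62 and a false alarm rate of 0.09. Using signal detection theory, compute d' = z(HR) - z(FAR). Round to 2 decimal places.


d' = z(HR) - z(FAR)
z(0.62) = 0.3055
z(0.09) = -1.3408
d' = 0.3055 - -1.3408
= 1.65


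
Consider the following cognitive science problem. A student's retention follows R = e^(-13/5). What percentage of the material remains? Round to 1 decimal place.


R = e^(-t/S)
-t/S = -13/5 = -2.6
R = e^(-2.6) = 0.074274
Percentage = 0.074274 * 100
= 7.4


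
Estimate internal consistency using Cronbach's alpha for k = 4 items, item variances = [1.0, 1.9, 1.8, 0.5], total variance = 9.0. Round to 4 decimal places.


alpha = (k/(k-1)) * (1 - sum(s_i^2)/s_total^2)
sum(item variances) = 5.2
k/(k-1) = 4/3 = 1.333333
1 - 5.2/9.0 = 1 - 0.577778 = 0.422222
alpha = 1.333333 * 0.422222
= 0.5630


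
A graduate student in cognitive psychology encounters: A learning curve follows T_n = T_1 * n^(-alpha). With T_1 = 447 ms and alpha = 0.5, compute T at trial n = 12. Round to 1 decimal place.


T_n = 447 * 12^(-0.5)
12^(-0.5) = 0.288675
T_n = 447 * 0.288675
= 129.0 ms


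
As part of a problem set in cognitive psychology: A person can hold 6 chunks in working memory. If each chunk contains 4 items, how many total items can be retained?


Total items = chunks * items_per_chunk
= 6 * 4
= 24


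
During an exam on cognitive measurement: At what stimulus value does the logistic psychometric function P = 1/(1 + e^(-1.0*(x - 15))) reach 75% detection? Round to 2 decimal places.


At P = 0.75: 0.75 = 1/(1 + e^(-k*(x-x0)))
Solving: e^(-k*(x-x0)) = 1/3
x = x0 + ln(3)/k
ln(3) = 1.0986
x = 15 + 1.0986/1.0
= 15 + 1.0986
= 16.10


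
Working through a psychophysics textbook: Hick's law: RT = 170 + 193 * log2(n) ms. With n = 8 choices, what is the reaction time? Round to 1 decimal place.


RT = 170 + 193 * log2(8)
log2(8) = 3.0
RT = 170 + 193 * 3.0
= 170 + 579.0
= 749.0 ms


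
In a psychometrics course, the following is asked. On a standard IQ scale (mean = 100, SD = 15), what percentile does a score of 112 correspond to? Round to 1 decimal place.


z = (IQ - mean) / SD
z = (112 - 100) / 15 = 0.8
Percentile = Phi(0.8) * 100
Phi(0.8) = 0.788145
= 78.8


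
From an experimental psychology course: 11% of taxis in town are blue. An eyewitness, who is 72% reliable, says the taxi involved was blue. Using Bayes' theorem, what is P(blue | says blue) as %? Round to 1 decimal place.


P(blue | says blue) = P(says blue | blue)*P(blue) / [P(says blue | blue)*P(blue) + P(says blue | not blue)*P(not blue)]
Numerator = 0.72 * 0.11 = 0.0792
False identification = 0.28 * 0.89 = 0.2492
P = 0.0792 / (0.0792 + 0.2492)
= 0.0792 / 0.3284
As percentage = 24.1


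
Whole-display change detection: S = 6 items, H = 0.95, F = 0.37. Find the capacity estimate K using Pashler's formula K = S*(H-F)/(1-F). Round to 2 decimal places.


K = S * (H - F) / (1 - F)
H - F = 0.58
1 - F = 0.63
K = 6 * 0.58 / 0.63
= 5.52


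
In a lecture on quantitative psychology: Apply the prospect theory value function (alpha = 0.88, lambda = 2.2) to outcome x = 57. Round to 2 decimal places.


Since x = 57 >= 0, use v(x) = x^0.88
57^0.88 = 35.0889
v(57) = 35.09


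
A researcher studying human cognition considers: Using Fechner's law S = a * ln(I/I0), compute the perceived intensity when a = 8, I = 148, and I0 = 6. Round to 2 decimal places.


S = 8 * ln(148/6)
I/I0 = 24.666667
ln(24.666667) = 3.2055
S = 8 * 3.2055
= 25.64


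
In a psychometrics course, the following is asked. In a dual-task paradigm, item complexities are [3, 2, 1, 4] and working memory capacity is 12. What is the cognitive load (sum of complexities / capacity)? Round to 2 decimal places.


Total complexity = 3 + 2 + 1 + 4 = 10
Load = total / capacity = 10 / 12
= 0.83


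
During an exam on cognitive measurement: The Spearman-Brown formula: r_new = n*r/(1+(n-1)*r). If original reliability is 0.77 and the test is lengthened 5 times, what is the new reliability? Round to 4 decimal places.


r_new = n*r / (1 + (n-1)*r)
Numerator = 5 * 0.77 = 3.85
Denominator = 1 + 4 * 0.77 = 4.08
r_new = 3.85 / 4.08
= 0.9436


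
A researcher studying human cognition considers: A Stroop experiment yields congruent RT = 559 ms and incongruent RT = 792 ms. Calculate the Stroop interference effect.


Stroop effect = RT(incongruent) - RT(congruent)
= 792 - 559
= 233 ms


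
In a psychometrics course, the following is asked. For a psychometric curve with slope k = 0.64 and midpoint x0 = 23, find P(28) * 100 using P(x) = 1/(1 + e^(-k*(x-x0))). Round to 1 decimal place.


P(x) = 1/(1 + e^(-0.64*(28 - 23)))
Exponent = -0.64 * 5 = -3.2
e^(-3.2) = 0.040762
P = 1/(1 + 0.040762) = 0.960834
Percentage = 96.1


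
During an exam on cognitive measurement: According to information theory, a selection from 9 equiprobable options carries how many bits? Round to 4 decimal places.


H = log2(n)
H = log2(9)
= 3.1699


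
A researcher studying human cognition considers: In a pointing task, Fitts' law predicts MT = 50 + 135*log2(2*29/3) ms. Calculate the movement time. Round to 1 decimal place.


MT = 50 + 135 * log2(2*29/3)
2D/W = 19.333333
log2(19.333333) = 4.273
MT = 50 + 135 * 4.273
= 626.9 ms


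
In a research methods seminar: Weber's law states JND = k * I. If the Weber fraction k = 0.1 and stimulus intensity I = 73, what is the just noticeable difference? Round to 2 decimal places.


JND = k * I
JND = 0.1 * 73
= 7.30


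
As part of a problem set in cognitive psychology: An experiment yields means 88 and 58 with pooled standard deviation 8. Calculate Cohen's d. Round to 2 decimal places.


Cohen's d = (M1 - M2) / S_pooled
= (88 - 58) / 8
= 30 / 8
= 3.75


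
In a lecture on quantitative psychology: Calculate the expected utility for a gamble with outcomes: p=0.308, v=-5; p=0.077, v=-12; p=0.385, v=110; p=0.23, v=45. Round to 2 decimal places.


EU = sum(p_i * v_i)
0.308 * -5 = -1.54
0.077 * -12 = -0.924
0.385 * 110 = 42.35
0.23 * 45 = 10.35
EU = -1.54 + -0.924 + 42.35 + 10.35
= 50.24


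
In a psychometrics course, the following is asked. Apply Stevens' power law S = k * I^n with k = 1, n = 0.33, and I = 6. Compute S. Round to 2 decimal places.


S = 1 * 6^0.33
6^0.33 = 1.8063
S = 1 * 1.8063
= 1.81


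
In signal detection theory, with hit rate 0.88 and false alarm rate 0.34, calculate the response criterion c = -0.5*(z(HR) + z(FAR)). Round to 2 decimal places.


c = -0.5 * (z(HR) + z(FAR))
z(0.88) = 1.175
z(0.34) = -0.4125
c = -0.5 * (1.175 + -0.4125)
= -0.5 * 0.7625
= -0.38


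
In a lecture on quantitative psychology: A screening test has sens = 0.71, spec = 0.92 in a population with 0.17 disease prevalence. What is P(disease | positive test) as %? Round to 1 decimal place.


PPV = (sens * prev) / (sens * prev + (1-spec) * (1-prev))
Numerator = 0.71 * 0.17 = 0.1207
P(positive and no disease) = (1 - spec) * (1 - prev) = (1 - 0.92) * (1 - 0.17) = 0.0664
Denominator = 0.1207 + 0.0664 = 0.1871
PPV = 0.1207 / 0.1871 = 0.64511
As percentage = 64.5


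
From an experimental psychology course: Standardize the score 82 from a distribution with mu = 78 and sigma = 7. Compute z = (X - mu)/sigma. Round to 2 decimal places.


z = (X - mu) / sigma
= (82 - 78) / 7
= 4 / 7
= 0.57


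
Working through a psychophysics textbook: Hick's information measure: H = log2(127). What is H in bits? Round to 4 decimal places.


H = log2(n)
H = log2(127)
= 6.9887


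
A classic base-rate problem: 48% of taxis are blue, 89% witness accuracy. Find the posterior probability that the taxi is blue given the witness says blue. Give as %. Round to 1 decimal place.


P(blue | says blue) = P(says blue | blue)*P(blue) / [P(says blue | blue)*P(blue) + P(says blue | not blue)*P(not blue)]
Numerator = 0.89 * 0.48 = 0.4272
False identification = 0.11 * 0.52 = 0.0572
P = 0.4272 / (0.4272 + 0.0572)
= 0.4272 / 0.4844
As percentage = 88.2


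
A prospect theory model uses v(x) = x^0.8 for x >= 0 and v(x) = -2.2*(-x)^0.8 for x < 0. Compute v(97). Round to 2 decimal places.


Since x = 97 >= 0, use v(x) = x^0.8
97^0.8 = 38.8524
v(97) = 38.85


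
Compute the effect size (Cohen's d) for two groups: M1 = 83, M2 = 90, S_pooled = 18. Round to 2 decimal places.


Cohen's d = (M1 - M2) / S_pooled
= (83 - 90) / 18
= -7 / 18
= -0.39


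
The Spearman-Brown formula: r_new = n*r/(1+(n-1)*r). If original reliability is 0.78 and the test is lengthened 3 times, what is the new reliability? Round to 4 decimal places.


r_new = n*r / (1 + (n-1)*r)
Numerator = 3 * 0.78 = 2.34
Denominator = 1 + 2 * 0.78 = 2.56
r_new = 2.34 / 2.56
= 0.9141


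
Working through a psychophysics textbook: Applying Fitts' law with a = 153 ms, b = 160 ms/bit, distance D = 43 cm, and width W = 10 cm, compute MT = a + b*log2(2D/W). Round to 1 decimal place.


MT = 153 + 160 * log2(2*43/10)
2D/W = 8.6
log2(8.6) = 3.1043
MT = 153 + 160 * 3.1043
= 649.7 ms


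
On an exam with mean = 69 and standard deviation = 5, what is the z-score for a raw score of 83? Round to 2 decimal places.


z = (X - mu) / sigma
= (83 - 69) / 5
= 14 / 5
= 2.80


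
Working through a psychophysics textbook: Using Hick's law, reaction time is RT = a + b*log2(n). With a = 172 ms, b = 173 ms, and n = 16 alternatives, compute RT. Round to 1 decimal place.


RT = 172 + 173 * log2(16)
log2(16) = 4.0
RT = 172 + 173 * 4.0
= 172 + 692.0
= 864.0 ms


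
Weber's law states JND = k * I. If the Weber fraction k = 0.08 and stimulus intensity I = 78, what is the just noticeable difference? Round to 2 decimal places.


JND = k * I
JND = 0.08 * 78
= 6.24


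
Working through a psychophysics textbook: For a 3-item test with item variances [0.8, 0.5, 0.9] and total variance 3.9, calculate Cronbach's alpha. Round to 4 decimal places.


alpha = (k/(k-1)) * (1 - sum(s_i^2)/s_total^2)
sum(item variances) = 2.2
k/(k-1) = 3/2 = 1.5
1 - 2.2/3.9 = 1 - 0.564103 = 0.435897
alpha = 1.5 * 0.435897
= 0.6538


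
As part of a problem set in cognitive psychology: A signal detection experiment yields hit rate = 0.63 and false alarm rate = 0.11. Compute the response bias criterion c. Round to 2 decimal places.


c = -0.5 * (z(HR) + z(FAR))
z(0.63) = 0.3319
z(0.11) = -1.2265
c = -0.5 * (0.3319 + -1.2265)
= -0.5 * -0.8946
= 0.45


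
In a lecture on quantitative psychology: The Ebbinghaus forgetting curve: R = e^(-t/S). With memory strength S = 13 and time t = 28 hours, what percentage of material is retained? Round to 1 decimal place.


R = e^(-t/S)
-t/S = -28/13 = -2.153846
R = e^(-2.153846) = 0.116037
Percentage = 0.116037 * 100
= 11.6


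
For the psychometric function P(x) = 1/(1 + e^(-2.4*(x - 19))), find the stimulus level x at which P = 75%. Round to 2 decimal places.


At P = 0.75: 0.75 = 1/(1 + e^(-k*(x-x0)))
Solving: e^(-k*(x-x0)) = 1/3
x = x0 + ln(3)/k
ln(3) = 1.0986
x = 19 + 1.0986/2.4
= 19 + 0.4578
= 19.46


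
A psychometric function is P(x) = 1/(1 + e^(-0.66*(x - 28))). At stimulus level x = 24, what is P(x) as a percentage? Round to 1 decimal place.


P(x) = 1/(1 + e^(-0.66*(24 - 28)))
Exponent = -0.66 * -4 = 2.64
e^(2.64) = 14.013204
P = 1/(1 + 14.013204) = 0.066608
Percentage = 6.7


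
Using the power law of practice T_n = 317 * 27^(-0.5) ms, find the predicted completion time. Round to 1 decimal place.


T_n = 317 * 27^(-0.5)
27^(-0.5) = 0.19245
T_n = 317 * 0.19245
= 61.0 ms


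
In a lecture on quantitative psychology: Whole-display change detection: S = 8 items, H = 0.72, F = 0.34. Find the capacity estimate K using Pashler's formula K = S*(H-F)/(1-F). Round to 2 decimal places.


K = S * (H - F) / (1 - F)
H - F = 0.38
1 - F = 0.66
K = 8 * 0.38 / 0.66
= 4.61


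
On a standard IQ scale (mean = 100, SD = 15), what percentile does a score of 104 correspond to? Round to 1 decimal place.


z = (IQ - mean) / SD
z = (104 - 100) / 15 = 0.2667
Percentile = Phi(0.2667) * 100
Phi(0.2667) = 0.60515
= 60.5


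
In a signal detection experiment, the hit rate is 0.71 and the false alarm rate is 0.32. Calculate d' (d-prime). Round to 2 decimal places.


d' = z(HR) - z(FAR)
z(0.71) = 0.5534
z(0.32) = -0.4677
d' = 0.5534 - -0.4677
= 1.02


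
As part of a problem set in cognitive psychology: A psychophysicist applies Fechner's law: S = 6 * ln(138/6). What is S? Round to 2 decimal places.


S = 6 * ln(138/6)
I/I0 = 23.0
ln(23.0) = 3.1355
S = 6 * 3.1355
= 18.81


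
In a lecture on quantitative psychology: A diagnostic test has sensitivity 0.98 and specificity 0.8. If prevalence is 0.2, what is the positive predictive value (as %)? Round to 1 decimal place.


PPV = (sens * prev) / (sens * prev + (1-spec) * (1-prev))
Numerator = 0.98 * 0.2 = 0.196
P(positive and no disease) = (1 - spec) * (1 - prev) = (1 - 0.8) * (1 - 0.2) = 0.16
Denominator = 0.196 + 0.16 = 0.356
PPV = 0.196 / 0.356 = 0.550562
As percentage = 55.1


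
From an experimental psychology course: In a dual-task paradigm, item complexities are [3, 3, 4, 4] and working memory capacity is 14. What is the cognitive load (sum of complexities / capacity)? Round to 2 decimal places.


Total complexity = 3 + 3 + 4 + 4 = 14
Load = total / capacity = 14 / 14
= 1.00


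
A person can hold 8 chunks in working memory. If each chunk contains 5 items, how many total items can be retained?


Total items = chunks * items_per_chunk
= 8 * 5
= 40


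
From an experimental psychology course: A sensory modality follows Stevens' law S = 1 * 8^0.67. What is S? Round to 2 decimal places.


S = 1 * 8^0.67
8^0.67 = 4.0278
S = 1 * 4.0278
= 4.03


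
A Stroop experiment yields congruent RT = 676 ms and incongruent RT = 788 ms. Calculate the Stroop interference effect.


Stroop effect = RT(incongruent) - RT(congruent)
= 788 - 676
= 112 ms


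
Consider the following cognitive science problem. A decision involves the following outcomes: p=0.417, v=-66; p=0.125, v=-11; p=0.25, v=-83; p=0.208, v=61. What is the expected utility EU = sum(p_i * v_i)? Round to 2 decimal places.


EU = sum(p_i * v_i)
0.417 * -66 = -27.522
0.125 * -11 = -1.375
0.25 * -83 = -20.75
0.208 * 61 = 12.688
EU = -27.522 + -1.375 + -20.75 + 12.688
= -36.96


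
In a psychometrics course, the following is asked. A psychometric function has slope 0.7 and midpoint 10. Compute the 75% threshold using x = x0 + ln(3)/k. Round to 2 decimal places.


At P = 0.75: 0.75 = 1/(1 + e^(-k*(x-x0)))
Solving: e^(-k*(x-x0)) = 1/3
x = x0 + ln(3)/k
ln(3) = 1.0986
x = 10 + 1.0986/0.7
= 10 + 1.5694
= 11.57


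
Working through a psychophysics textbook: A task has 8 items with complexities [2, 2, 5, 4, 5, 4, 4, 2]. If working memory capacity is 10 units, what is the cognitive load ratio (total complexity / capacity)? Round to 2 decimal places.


Total complexity = 2 + 2 + 5 + 4 + 5 + 4 + 4 + 2 = 28
Load = total / capacity = 28 / 10
= 2.80


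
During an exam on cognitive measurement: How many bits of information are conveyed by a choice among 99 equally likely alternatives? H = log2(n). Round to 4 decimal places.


H = log2(n)
H = log2(99)
= 6.6294


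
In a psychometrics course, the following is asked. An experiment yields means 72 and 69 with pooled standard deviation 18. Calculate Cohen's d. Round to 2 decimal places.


Cohen's d = (M1 - M2) / S_pooled
= (72 - 69) / 18
= 3 / 18
= 0.17


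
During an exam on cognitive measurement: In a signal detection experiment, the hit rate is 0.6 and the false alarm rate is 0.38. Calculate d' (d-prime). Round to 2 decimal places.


d' = z(HR) - z(FAR)
z(0.6) = 0.2533
z(0.38) = -0.3055
d' = 0.2533 - -0.3055
= 0.56


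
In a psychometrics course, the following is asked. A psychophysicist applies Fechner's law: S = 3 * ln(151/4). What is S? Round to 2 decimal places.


S = 3 * ln(151/4)
I/I0 = 37.75
ln(37.75) = 3.631
S = 3 * 3.631
= 10.89
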